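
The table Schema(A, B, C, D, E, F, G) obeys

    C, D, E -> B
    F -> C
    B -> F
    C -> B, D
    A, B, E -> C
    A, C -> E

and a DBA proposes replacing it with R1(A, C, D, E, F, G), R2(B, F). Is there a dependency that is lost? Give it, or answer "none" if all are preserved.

C, D, E → B: restricted closure across fragments reaches B.
F → C lies within R1.
B → F lies within R2.
C → B, D: restricted closure across fragments reaches B, D.
A, B, E → C: restricted closure across fragments reaches C.
A, C → E lies within R1.
Every dependency is enforceable on the fragments, so the decomposition is dependency-preserving.

none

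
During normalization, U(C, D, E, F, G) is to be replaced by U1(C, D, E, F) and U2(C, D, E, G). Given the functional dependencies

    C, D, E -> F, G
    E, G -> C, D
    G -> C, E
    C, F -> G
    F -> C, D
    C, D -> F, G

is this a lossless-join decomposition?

Yes

Common attributes: U1 ∩ U2 = {C, D, E}.
Closure of {C, D, E}: C, D, E → F, G applies, adding F, G. So (C, D, E)⁺ = {C, D, E, F, G}.
This closure contains every attribute of U1, so U1 ∩ U2 → U1. The join is lossless.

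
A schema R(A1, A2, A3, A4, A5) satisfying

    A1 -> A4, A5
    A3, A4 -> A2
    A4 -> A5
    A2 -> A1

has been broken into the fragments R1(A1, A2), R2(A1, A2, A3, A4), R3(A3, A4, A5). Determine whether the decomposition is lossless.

Chase test. Columns are A1, A2, A3, A4, A5; row i has aⱼ where attribute j ∈ Ri, else bᵢⱼ.
Initial tableau (one row per fragment):
  row 1: a1 a2 b13 b14 b15
  row 2: a1 a2 a3 a4 b25
  row 3: b31 b32 a3 a4 a5
Rows 1 and 2 agree on A1; apply A1→A4, A5 and equate their A4, A5 entries.
Rows 2 and 3 agree on A3, A4; apply A3, A4→A2 and equate their A2 entries.
Rows 1 and 3 agree on A4; apply A4→A5 and equate their A5 entries.
Rows 1 and 3 agree on A2; apply A2→A1 and equate their A1 entries.
Row 2 is now all distinguished symbols — the join is lossless.

Yes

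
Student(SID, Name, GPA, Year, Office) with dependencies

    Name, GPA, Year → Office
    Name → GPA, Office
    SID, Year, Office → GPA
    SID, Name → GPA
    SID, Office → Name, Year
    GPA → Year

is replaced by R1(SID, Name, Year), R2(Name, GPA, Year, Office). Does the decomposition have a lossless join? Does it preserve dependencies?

lossless but not dependency-preserving

Lossless test: (Name, Year)⁺ = {Name, GPA, Year, Office}, which contains all of one fragment — lossless.
Dependency preservation: the restricted closure of {SID, Year, Office} across the fragments never reaches {GPA}, so SID, Year, Office → GPA cannot be enforced without a join — not preserved.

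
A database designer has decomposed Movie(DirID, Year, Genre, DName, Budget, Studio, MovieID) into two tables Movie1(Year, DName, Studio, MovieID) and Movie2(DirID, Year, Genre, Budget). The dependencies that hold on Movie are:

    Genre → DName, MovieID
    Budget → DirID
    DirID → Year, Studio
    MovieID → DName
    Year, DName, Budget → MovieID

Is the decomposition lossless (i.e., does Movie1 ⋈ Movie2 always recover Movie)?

Common attributes: Movie1 ∩ Movie2 = {Year}.
No dependency enlarges {Year}, so (Year)⁺ = {Year}.
The closure contains neither all of Movie1 = {Year, DName, Studio, MovieID} nor all of Movie2 = {DirID, Year, Genre, Budget}, so the common attributes are not a superkey of either fragment. The join is lossy.

No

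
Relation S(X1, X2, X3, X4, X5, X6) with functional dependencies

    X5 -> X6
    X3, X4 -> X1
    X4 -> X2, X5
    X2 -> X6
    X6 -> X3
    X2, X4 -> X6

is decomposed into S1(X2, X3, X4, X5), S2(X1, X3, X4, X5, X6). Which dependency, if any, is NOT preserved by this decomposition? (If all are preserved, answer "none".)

Check X2 → X6: no single fragment contains all of {X2, X6}, and the restricted closure of {X2} across the fragments never reaches {X6}.
X5 → X6 is preserved.
X3, X4 → X1 is preserved.
X4 → X2, X5 is preserved.
X6 → X3 is preserved.
X2, X4 → X6 is preserved.

X2 -> X6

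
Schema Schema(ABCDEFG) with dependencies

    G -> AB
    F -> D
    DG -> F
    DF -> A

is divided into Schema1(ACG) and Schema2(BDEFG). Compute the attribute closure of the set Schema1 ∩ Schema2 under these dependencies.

ABG

Schema1 ∩ Schema2 = {G}.
G → AB applies, adding AB
Closure: {ABG}.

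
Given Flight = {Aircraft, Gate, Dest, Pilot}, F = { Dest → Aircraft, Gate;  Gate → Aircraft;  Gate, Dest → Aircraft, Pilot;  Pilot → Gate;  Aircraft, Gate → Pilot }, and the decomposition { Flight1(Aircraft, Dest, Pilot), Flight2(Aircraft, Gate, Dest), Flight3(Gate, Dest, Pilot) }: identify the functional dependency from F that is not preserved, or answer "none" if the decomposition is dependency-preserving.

none

Dest → Aircraft, Gate lies within Flight2.
Gate → Aircraft lies within Flight2.
Gate, Dest → Aircraft, Pilot: restricted closure across fragments reaches Aircraft, Pilot.
Pilot → Gate lies within Flight3.
Aircraft, Gate → Pilot: restricted closure across fragments reaches Pilot.
Every dependency is enforceable on the fragments, so the decomposition is dependency-preserving.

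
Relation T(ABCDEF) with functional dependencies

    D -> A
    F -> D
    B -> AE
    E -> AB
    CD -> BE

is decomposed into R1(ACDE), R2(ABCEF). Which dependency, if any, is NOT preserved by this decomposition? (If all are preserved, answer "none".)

F -> D

Check F → D: no single fragment contains all of {DF}, and the restricted closure of {F} across the fragments never reaches {D}.
D → A is preserved.
B → AE is preserved.
E → AB is preserved.
CD → BE is preserved.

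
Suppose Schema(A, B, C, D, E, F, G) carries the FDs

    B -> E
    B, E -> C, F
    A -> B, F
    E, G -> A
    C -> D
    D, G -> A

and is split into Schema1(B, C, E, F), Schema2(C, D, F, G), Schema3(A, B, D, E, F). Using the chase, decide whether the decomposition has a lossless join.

No

Chase test. Columns are A, B, C, D, E, F, G; row i has aⱼ where attribute j ∈ Schemai, else bᵢⱼ.
Initial tableau (one row per fragment):
  row 1: b11 a2 a3 b14 a5 a6 b17
  row 2: b21 b22 a3 a4 b25 a6 a7
  row 3: a1 a2 b33 a4 a5 a6 b37
Rows 1 and 3 agree on B, E; apply B, E→C, F and equate their C, F entries.
Rows 1 and 2 agree on C; apply C→D and equate their D entries.
No row becomes fully distinguished — the join is lossy.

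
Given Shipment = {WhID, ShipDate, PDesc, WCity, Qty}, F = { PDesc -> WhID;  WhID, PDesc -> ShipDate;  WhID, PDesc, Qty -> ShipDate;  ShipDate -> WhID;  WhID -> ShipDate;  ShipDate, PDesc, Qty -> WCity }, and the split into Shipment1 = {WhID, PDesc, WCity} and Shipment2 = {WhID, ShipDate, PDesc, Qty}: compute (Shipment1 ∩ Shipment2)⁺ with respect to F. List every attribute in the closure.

WhID, ShipDate, PDesc

Shipment1 ∩ Shipment2 = {WhID, PDesc}.
WhID, PDesc → ShipDate applies, adding ShipDate
Closure: {WhID, ShipDate, PDesc}.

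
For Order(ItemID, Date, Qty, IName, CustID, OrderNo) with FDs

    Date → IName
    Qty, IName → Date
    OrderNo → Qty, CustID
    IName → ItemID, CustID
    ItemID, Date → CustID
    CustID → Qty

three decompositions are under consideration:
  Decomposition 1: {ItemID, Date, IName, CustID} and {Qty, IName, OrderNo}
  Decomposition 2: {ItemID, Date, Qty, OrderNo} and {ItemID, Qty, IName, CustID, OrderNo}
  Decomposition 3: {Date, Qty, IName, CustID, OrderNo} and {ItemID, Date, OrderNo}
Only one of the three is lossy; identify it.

Decomposition 2

Decomposition 1: common = {IName}, closure = {ItemID, Date, Qty, IName, CustID} → lossless.
Decomposition 2: common = {ItemID, Qty, OrderNo}, closure = {ItemID, Qty, CustID, OrderNo} → lossy.
Decomposition 3: common = {Date, OrderNo}, closure = {ItemID, Date, Qty, IName, CustID, OrderNo} → lossless.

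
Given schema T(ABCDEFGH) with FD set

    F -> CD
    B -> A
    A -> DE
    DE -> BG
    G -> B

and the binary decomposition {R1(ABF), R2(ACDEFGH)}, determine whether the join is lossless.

Yes

Common attributes: R1 ∩ R2 = {AF}.
Closure of {AF}: F → CD applies, adding CD; A → DE applies, adding E; DE → BG applies, adding BG. So (AF)⁺ = {ABCDEFG}.
This closure contains every attribute of R1, so R1 ∩ R2 → R1. The join is lossless.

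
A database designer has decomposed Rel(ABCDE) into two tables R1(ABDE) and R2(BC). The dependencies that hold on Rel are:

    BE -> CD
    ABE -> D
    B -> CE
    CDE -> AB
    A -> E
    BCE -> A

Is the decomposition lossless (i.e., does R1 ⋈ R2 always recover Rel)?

Yes

Common attributes: R1 ∩ R2 = {B}.
Closure of {B}: B → CE applies, adding CE; BCE → A applies, adding A; BE → CD applies, adding D. So (B)⁺ = {ABCDE}.
This closure contains every attribute of R1, so R1 ∩ R2 → R1. The join is lossless.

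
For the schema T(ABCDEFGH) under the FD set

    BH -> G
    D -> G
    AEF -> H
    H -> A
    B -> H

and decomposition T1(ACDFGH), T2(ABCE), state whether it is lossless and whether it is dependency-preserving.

Lossless test: (AC)⁺ = {AC}, which is a superkey of neither fragment — lossy.
Dependency preservation: the restricted closure of {BH} across the fragments never reaches {G}, so BH → G cannot be enforced without a join — not preserved.

lossy and not dependency-preserving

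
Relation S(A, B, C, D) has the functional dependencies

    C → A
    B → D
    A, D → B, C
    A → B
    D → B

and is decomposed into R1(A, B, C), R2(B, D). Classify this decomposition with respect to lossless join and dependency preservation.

Lossless test: (B)⁺ = {B, D}, which contains all of one fragment — lossless.
Dependency preservation: A, D → B, C is not contained in any single fragment, but the restricted closure of its left-hand side across the fragments still reaches the right-hand side; the remaining FDs each lie inside some fragment. All dependencies are preserved.

lossless and dependency-preserving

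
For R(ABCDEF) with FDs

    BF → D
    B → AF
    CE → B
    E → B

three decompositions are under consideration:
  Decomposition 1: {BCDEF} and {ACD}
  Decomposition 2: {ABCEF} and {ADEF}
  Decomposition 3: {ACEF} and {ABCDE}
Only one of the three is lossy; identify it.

Decomposition 1

Decomposition 1: common = {CD}, closure = {CD} → lossy.
Decomposition 2: common = {AEF}, closure = {ABDEF} → lossless.
Decomposition 3: common = {ACE}, closure = {ABCDEF} → lossless.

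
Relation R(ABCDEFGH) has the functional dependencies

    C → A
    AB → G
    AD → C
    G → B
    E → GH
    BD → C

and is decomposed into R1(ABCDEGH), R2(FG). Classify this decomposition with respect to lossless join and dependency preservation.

Lossless test: (G)⁺ = {BG}, which is a superkey of neither fragment — lossy.
Dependency preservation: every FD's attributes lie within a single fragment, so each can be enforced locally — preserved.

lossy but dependency-preserving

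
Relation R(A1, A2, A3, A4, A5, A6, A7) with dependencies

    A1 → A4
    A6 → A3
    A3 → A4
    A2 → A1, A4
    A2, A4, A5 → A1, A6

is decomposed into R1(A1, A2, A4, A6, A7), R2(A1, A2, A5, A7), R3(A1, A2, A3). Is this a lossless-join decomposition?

No

Chase test. Columns are A1, A2, A3, A4, A5, A6, A7; row i has aⱼ where attribute j ∈ Ri, else bᵢⱼ.
Initial tableau (one row per fragment):
  row 1: a1 a2 b13 a4 b15 a6 a7
  row 2: a1 a2 b23 b24 a5 b26 a7
  row 3: a1 a2 a3 b34 b35 b36 b37
Rows 1 and 2 agree on A1; apply A1→A4 and equate their A4 entries.
Rows 1 and 3 agree on A1; apply A1→A4 and equate their A4 entries.
No row becomes fully distinguished — the join is lossy.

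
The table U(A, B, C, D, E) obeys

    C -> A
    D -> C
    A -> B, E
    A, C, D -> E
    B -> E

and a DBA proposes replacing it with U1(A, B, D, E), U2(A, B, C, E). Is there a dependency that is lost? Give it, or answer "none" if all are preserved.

D -> C

Check D → C: no single fragment contains all of {C, D}, and the restricted closure of {D} across the fragments never reaches {C}.
C → A is preserved.
A → B, E is preserved.
A, C, D → E is preserved.
B → E is preserved.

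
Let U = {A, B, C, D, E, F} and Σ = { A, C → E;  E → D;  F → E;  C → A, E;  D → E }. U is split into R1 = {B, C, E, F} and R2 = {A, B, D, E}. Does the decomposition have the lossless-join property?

Common attributes: R1 ∩ R2 = {B, E}.
Closure of {B, E}: E → D applies, adding D. So (B, E)⁺ = {B, D, E}.
The closure contains neither all of R1 = {B, C, E, F} nor all of R2 = {A, B, D, E}, so the common attributes are not a superkey of either fragment. The join is lossy.

No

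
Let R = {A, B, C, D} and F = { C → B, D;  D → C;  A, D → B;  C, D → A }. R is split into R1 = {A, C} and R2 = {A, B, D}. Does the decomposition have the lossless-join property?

No

Common attributes: R1 ∩ R2 = {A}.
No dependency enlarges {A}, so (A)⁺ = {A}.
The closure contains neither all of R1 = {A, C} nor all of R2 = {A, B, D}, so the common attributes are not a superkey of either fragment. The join is lossy.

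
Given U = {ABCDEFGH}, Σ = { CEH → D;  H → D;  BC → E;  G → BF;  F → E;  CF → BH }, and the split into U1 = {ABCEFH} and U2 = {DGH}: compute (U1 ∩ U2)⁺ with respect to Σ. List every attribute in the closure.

U1 ∩ U2 = {H}.
H → D applies, adding D
Closure: {DH}.

DH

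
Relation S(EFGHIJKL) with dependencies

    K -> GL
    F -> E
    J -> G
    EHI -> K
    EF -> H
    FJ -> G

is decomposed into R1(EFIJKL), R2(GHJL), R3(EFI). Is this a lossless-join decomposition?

No

Chase test. Columns are EFGHIJKL; row i has aⱼ where attribute j ∈ Ri, else bᵢⱼ.
Initial tableau (one row per fragment):
  row 1: a1 a2 b13 b14 a5 a6 a7 a8
  row 2: b21 b22 a3 a4 b25 a6 b27 a8
  row 3: a1 a2 b33 b34 a5 b36 b37 b38
Rows 1 and 2 agree on J; apply J→G and equate their G entries.
Rows 1 and 3 agree on EF; apply EF→H and equate their H entries.
Rows 1 and 3 agree on EHI; apply EHI→K and equate their K entries.
Rows 1 and 3 agree on K; apply K→GL and equate their GL entries.
No row becomes fully distinguished — the join is lossy.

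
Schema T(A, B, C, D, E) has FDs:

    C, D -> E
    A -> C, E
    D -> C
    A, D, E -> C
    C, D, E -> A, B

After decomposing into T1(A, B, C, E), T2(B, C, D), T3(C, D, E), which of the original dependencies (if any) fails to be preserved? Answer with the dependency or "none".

C, D, E -> A, B

Check C, D, E → A, B: no single fragment contains all of {A, B, C, D, E}, and the restricted closure of {C, D, E} across the fragments never reaches {A, B}.
C, D → E is preserved.
A → C, E is preserved.
D → C is preserved.
A, D, E → C is preserved.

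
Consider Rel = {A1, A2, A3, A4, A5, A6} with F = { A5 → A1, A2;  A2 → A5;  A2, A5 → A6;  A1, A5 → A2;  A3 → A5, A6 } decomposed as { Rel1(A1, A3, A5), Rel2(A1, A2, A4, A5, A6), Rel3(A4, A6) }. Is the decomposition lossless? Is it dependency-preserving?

lossy but dependency-preserving

Lossless test (chase): Rows 1 and 2 agree on A5; apply A5→A1, A2 and equate their A1, A2 entries. Rows 1 and 2 agree on A2, A5; apply A2, A5→A6 and equate their A6 entries. No row becomes fully distinguished — the join is lossy.
Dependency preservation: A3 → A5, A6 is not contained in any single fragment, but the restricted closure of its left-hand side across the fragments still reaches the right-hand side; the remaining FDs each lie inside some fragment. All dependencies are preserved.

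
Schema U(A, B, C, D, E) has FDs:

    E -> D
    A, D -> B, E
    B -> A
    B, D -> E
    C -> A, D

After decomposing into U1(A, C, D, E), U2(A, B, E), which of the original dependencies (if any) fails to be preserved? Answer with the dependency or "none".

E → D lies within U1.
A, D → B, E: restricted closure across fragments reaches B, E.
B → A lies within U2.
B, D → E: restricted closure across fragments reaches E.
C → A, D lies within U1.
Every dependency is enforceable on the fragments, so the decomposition is dependency-preserving.

none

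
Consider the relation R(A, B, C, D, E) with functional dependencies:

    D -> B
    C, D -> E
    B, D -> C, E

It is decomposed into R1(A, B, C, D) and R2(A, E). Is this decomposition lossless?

No

Common attributes: R1 ∩ R2 = {A}.
No dependency enlarges {A}, so (A)⁺ = {A}.
The closure contains neither all of R1 = {A, B, C, D} nor all of R2 = {A, E}, so the common attributes are not a superkey of either fragment. The join is lossy.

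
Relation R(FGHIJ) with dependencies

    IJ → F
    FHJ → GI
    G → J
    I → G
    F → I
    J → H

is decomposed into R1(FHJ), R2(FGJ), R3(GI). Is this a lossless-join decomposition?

No

Chase test. Columns are FGHIJ; row i has aⱼ where attribute j ∈ Ri, else bᵢⱼ.
Initial tableau (one row per fragment):
  row 1: a1 b12 a3 b14 a5
  row 2: a1 a2 b23 b24 a5
  row 3: b31 a2 b33 a4 b35
Rows 2 and 3 agree on G; apply G→J and equate their J entries.
Rows 1 and 2 agree on F; apply F→I and equate their I entries.
Rows 1 and 2 agree on J; apply J→H and equate their H entries.
Rows 1 and 3 agree on J; apply J→H and equate their H entries.
Rows 1 and 2 agree on FHJ; apply FHJ→GI and equate their GI entries.
No row becomes fully distinguished — the join is lossy.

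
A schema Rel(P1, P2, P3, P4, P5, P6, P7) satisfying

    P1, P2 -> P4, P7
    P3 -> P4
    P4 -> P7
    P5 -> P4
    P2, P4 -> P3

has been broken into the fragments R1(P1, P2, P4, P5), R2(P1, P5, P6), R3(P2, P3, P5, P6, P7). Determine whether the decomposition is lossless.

Chase test. Columns are P1, P2, P3, P4, P5, P6, P7; row i has aⱼ where attribute j ∈ Ri, else bᵢⱼ.
Initial tableau (one row per fragment):
  row 1: a1 a2 b13 a4 a5 b16 b17
  row 2: a1 b22 b23 b24 a5 a6 b27
  row 3: b31 a2 a3 b34 a5 a6 a7
Rows 1 and 2 agree on P5; apply P5→P4 and equate their P4 entries.
Rows 1 and 3 agree on P5; apply P5→P4 and equate their P4 entries.
Rows 1 and 3 agree on P2, P4; apply P2, P4→P3 and equate their P3 entries.
Rows 1 and 2 agree on P4; apply P4→P7 and equate their P7 entries.
Rows 1 and 3 agree on P4; apply P4→P7 and equate their P7 entries.
No row becomes fully distinguished — the join is lossy.

No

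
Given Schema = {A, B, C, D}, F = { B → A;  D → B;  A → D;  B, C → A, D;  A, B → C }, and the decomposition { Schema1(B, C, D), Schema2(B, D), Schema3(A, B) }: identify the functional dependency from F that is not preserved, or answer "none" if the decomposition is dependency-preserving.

none

B → A lies within Schema3.
D → B lies within Schema1.
A → D: restricted closure across fragments reaches D.
B, C → A, D: restricted closure across fragments reaches A, D.
A, B → C: restricted closure across fragments reaches C.
Every dependency is enforceable on the fragments, so the decomposition is dependency-preserving.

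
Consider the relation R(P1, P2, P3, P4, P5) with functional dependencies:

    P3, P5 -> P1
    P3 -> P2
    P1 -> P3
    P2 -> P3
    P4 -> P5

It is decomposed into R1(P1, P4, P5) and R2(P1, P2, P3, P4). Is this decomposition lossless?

Yes

Common attributes: R1 ∩ R2 = {P1, P4}.
Closure of {P1, P4}: P1 → P3 applies, adding P3; P4 → P5 applies, adding P5; P3 → P2 applies, adding P2. So (P1, P4)⁺ = {P1, P2, P3, P4, P5}.
This closure contains every attribute of R1, so R1 ∩ R2 → R1. The join is lossless.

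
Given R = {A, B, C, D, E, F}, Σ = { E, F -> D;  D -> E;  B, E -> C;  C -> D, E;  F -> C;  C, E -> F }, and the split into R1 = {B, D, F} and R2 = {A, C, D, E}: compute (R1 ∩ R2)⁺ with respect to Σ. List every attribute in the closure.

D, E

R1 ∩ R2 = {D}.
D → E applies, adding E
Closure: {D, E}.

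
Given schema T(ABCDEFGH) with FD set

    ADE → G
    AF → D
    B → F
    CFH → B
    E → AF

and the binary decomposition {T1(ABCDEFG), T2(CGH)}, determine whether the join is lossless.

No

Common attributes: T1 ∩ T2 = {CG}.
No dependency enlarges {CG}, so (CG)⁺ = {CG}.
The closure contains neither all of T1 = {ABCDEFG} nor all of T2 = {CGH}, so the common attributes are not a superkey of either fragment. The join is lossy.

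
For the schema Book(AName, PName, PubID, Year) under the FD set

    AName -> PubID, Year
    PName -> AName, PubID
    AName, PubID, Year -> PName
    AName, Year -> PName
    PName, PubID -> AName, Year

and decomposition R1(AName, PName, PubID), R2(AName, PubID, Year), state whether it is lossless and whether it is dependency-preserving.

Lossless test: (AName, PubID)⁺ = {AName, PName, PubID, Year}, which contains all of one fragment — lossless.
Dependency preservation: AName, PubID, Year → PName; AName, Year → PName; PName, PubID → AName, Year are not contained in any single fragment, but the restricted closure of each left-hand side across the fragments still reaches the right-hand side; the remaining FDs each lie inside some fragment. All dependencies are preserved.

lossless and dependency-preserving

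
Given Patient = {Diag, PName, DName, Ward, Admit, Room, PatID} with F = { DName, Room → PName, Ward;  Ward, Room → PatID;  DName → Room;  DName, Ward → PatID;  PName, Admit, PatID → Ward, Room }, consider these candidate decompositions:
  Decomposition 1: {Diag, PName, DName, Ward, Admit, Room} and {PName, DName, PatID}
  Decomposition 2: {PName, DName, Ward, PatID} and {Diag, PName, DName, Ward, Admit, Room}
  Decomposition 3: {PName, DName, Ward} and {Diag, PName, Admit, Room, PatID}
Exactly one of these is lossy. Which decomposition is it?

Decomposition 3

Decomposition 1: common = {PName, DName}, closure = {PName, DName, Ward, Room, PatID} → lossless.
Decomposition 2: common = {PName, DName, Ward}, closure = {PName, DName, Ward, Room, PatID} → lossless.
Decomposition 3: common = {PName}, closure = {PName} → lossy.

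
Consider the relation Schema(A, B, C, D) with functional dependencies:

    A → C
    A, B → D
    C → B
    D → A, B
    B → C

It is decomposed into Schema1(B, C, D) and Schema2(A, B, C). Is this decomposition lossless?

No

Common attributes: Schema1 ∩ Schema2 = {B, C}.
No dependency enlarges {B, C}, so (B, C)⁺ = {B, C}.
The closure contains neither all of Schema1 = {B, C, D} nor all of Schema2 = {A, B, C}, so the common attributes are not a superkey of either fragment. The join is lossy.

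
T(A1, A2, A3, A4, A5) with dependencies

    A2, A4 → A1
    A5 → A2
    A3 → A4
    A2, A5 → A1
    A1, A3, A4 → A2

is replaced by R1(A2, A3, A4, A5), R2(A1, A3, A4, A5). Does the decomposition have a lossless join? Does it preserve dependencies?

Lossless test: (A3, A4, A5)⁺ = {A1, A2, A3, A4, A5}, which contains all of one fragment — lossless.
Dependency preservation: the restricted closure of {A2, A4} across the fragments never reaches {A1}, so A2, A4 → A1 cannot be enforced without a join — not preserved.

lossless but not dependency-preserving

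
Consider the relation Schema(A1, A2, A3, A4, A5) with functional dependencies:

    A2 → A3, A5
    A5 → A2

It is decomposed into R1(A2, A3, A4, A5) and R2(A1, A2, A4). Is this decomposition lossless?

Common attributes: R1 ∩ R2 = {A2, A4}.
Closure of {A2, A4}: A2 → A3, A5 applies, adding A3, A5. So (A2, A4)⁺ = {A2, A3, A4, A5}.
This closure contains every attribute of R1, so R1 ∩ R2 → R1. The join is lossless.

Yes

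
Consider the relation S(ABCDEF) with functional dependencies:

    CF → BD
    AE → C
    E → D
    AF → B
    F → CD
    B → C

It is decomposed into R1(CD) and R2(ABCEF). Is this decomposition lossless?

No

Common attributes: R1 ∩ R2 = {C}.
No dependency enlarges {C}, so (C)⁺ = {C}.
The closure contains neither all of R1 = {CD} nor all of R2 = {ABCEF}, so the common attributes are not a superkey of either fragment. The join is lossy.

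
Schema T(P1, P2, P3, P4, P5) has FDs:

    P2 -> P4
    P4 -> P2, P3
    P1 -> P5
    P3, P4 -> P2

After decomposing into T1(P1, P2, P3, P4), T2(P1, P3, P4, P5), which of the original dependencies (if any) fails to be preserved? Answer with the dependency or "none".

none

P2 → P4 lies within T1.
P4 → P2, P3 lies within T1.
P1 → P5 lies within T2.
P3, P4 → P2 lies within T1.
Every dependency is enforceable on the fragments, so the decomposition is dependency-preserving.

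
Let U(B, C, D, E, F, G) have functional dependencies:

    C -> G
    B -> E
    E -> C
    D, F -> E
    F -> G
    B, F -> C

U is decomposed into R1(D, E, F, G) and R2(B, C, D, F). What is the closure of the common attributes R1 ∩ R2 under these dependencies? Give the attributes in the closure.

R1 ∩ R2 = {D, F}.
D, F → E applies, adding E
F → G applies, adding G
E → C applies, adding C
Closure: {C, D, E, F, G}.

C, D, E, F, G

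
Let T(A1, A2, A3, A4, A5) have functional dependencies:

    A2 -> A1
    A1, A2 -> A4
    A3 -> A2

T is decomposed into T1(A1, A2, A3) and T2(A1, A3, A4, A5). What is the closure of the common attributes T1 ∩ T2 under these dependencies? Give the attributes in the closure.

A1, A2, A3, A4

T1 ∩ T2 = {A1, A3}.
A3 → A2 applies, adding A2
A1, A2 → A4 applies, adding A4
Closure: {A1, A2, A3, A4}.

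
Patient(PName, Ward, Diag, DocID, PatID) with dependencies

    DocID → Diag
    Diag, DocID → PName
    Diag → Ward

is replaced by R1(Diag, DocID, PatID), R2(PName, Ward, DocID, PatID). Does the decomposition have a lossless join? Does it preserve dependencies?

Lossless test: (DocID, PatID)⁺ = {PName, Ward, Diag, DocID, PatID}, which contains all of one fragment — lossless.
Dependency preservation: the restricted closure of {Diag} across the fragments never reaches {Ward}, so Diag → Ward cannot be enforced without a join — not preserved.

lossless but not dependency-preserving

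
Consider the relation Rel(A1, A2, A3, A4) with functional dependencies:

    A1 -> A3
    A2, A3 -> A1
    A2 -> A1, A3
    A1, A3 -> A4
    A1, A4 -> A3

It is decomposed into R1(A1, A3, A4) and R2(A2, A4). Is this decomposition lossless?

Common attributes: R1 ∩ R2 = {A4}.
No dependency enlarges {A4}, so (A4)⁺ = {A4}.
The closure contains neither all of R1 = {A1, A3, A4} nor all of R2 = {A2, A4}, so the common attributes are not a superkey of either fragment. The join is lossy.

No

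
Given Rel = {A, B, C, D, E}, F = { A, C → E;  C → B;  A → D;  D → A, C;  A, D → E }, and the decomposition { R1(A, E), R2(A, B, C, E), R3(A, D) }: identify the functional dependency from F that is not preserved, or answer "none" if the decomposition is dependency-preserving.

A, C → E lies within R2.
C → B lies within R2.
A → D lies within R3.
D → A, C: restricted closure across fragments reaches A, C.
A, D → E: restricted closure across fragments reaches E.
Every dependency is enforceable on the fragments, so the decomposition is dependency-preserving.

none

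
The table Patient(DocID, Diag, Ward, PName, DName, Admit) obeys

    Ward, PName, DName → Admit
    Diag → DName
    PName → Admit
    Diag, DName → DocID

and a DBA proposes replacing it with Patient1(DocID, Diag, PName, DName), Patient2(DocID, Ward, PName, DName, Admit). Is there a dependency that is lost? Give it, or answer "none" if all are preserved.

none

Ward, PName, DName → Admit lies within Patient2.
Diag → DName lies within Patient1.
PName → Admit lies within Patient2.
Diag, DName → DocID lies within Patient1.
Every dependency is enforceable on the fragments, so the decomposition is dependency-preserving.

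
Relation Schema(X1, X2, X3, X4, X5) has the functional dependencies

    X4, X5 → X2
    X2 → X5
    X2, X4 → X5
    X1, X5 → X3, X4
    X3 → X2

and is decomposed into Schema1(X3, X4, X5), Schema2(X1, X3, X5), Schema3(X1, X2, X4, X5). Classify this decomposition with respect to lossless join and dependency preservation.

Lossless test (chase): Rows 1 and 3 agree on X4, X5; apply X4, X5→X2 and equate their X2 entries. Rows 2 and 3 agree on X1, X5; apply X1, X5→X3, X4 and equate their X3, X4 entries. Rows 1 and 2 agree on X3; apply X3→X2 and equate their X2 entries. Row 2 is now all distinguished symbols — the join is lossless.
Dependency preservation: the restricted closure of {X3} across the fragments never reaches {X2}, so X3 → X2 cannot be enforced without a join — not preserved.

lossless but not dependency-preserving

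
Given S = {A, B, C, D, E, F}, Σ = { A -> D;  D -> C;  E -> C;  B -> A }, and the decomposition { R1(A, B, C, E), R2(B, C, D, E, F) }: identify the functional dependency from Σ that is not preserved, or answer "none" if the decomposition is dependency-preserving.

Check A → D: no single fragment contains all of {A, D}, and the restricted closure of {A} across the fragments never reaches {D}.
D → C is preserved.
E → C is preserved.
B → A is preserved.

A -> D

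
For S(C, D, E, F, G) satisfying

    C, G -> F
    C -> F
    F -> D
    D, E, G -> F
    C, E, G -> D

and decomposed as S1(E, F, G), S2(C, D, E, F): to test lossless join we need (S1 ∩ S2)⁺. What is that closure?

S1 ∩ S2 = {E, F}.
F → D applies, adding D
Closure: {D, E, F}.

D, E, F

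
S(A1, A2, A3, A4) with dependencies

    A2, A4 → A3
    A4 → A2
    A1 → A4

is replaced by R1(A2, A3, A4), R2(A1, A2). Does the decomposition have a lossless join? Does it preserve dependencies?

lossy and not dependency-preserving

Lossless test: (A2)⁺ = {A2}, which is a superkey of neither fragment — lossy.
Dependency preservation: the restricted closure of {A1} across the fragments never reaches {A4}, so A1 → A4 cannot be enforced without a join — not preserved.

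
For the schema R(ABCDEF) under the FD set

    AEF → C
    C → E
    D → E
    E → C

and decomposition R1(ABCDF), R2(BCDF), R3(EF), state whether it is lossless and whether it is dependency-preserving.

lossy and not dependency-preserving

Lossless test (chase): Rows 1 and 2 agree on C; apply C→E and equate their E entries. No row becomes fully distinguished — the join is lossy.
Dependency preservation: the restricted closure of {AEF} across the fragments never reaches {C}, so AEF → C cannot be enforced without a join — not preserved.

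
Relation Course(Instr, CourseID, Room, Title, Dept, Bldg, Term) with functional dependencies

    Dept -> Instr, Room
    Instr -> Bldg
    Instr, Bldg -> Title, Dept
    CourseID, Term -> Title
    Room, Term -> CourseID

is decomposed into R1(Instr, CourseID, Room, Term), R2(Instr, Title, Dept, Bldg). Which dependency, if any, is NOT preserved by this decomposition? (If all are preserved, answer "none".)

Check CourseID, Term → Title: no single fragment contains all of {CourseID, Title, Term}, and the restricted closure of {CourseID, Term} across the fragments never reaches {Title}.
Dept → Instr, Room is preserved.
Instr → Bldg is preserved.
Instr, Bldg → Title, Dept is preserved.
Room, Term → CourseID is preserved.

CourseID, Term -> Title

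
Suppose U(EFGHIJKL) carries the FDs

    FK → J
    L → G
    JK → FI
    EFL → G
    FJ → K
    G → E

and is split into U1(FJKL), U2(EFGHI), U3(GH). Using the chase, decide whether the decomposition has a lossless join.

Chase test. Columns are EFGHIJKL; row i has aⱼ where attribute j ∈ Ui, else bᵢⱼ.
Initial tableau (one row per fragment):
  row 1: b11 a2 b13 b14 b15 a6 a7 a8
  row 2: a1 a2 a3 a4 a5 b26 b27 b28
  row 3: b31 b32 a3 a4 b35 b36 b37 b38
Rows 2 and 3 agree on G; apply G→E and equate their E entries.
No row becomes fully distinguished — the join is lossy.

No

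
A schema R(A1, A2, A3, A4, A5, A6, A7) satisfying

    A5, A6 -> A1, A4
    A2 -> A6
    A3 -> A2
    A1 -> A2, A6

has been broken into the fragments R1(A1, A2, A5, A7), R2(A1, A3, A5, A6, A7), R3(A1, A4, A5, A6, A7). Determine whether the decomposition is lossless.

Chase test. Columns are A1, A2, A3, A4, A5, A6, A7; row i has aⱼ where attribute j ∈ Ri, else bᵢⱼ.
Initial tableau (one row per fragment):
  row 1: a1 a2 b13 b14 a5 b16 a7
  row 2: a1 b22 a3 b24 a5 a6 a7
  row 3: a1 b32 b33 a4 a5 a6 a7
Rows 2 and 3 agree on A5, A6; apply A5, A6→A1, A4 and equate their A1, A4 entries.
Rows 1 and 2 agree on A1; apply A1→A2, A6 and equate their A2, A6 entries.
Rows 1 and 3 agree on A1; apply A1→A2, A6 and equate their A2, A6 entries.
Rows 1 and 2 agree on A5, A6; apply A5, A6→A1, A4 and equate their A1, A4 entries.
Row 2 is now all distinguished symbols — the join is lossless.

Yes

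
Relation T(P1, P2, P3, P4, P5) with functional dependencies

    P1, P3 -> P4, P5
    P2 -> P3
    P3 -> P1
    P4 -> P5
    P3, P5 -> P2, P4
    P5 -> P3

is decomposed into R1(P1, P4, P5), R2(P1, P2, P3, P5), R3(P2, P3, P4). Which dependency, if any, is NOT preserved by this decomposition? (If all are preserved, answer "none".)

none

P1, P3 → P4, P5: restricted closure across fragments reaches P4, P5.
P2 → P3 lies within R2.
P3 → P1 lies within R2.
P4 → P5 lies within R1.
P3, P5 → P2, P4: restricted closure across fragments reaches P2, P4.
P5 → P3 lies within R2.
Every dependency is enforceable on the fragments, so the decomposition is dependency-preserving.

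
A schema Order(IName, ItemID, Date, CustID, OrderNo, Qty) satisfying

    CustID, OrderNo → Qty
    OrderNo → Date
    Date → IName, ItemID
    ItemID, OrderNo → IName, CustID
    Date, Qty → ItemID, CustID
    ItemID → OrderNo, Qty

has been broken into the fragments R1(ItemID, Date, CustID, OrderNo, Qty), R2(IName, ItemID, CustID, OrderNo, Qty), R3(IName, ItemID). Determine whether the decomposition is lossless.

Yes

Chase test. Columns are IName, ItemID, Date, CustID, OrderNo, Qty; row i has aⱼ where attribute j ∈ Ri, else bᵢⱼ.
Initial tableau (one row per fragment):
  row 1: b11 a2 a3 a4 a5 a6
  row 2: a1 a2 b23 a4 a5 a6
  row 3: a1 a2 b33 b34 b35 b36
Rows 1 and 2 agree on OrderNo; apply OrderNo→Date and equate their Date entries.
Rows 1 and 2 agree on Date; apply Date→IName, ItemID and equate their IName, ItemID entries.
Rows 1 and 3 agree on ItemID; apply ItemID→OrderNo, Qty and equate their OrderNo, Qty entries.
Rows 1 and 3 agree on OrderNo; apply OrderNo→Date and equate their Date entries.
Rows 1 and 3 agree on ItemID, OrderNo; apply ItemID, OrderNo→IName, CustID and equate their IName, CustID entries.
Row 1 is now all distinguished symbols — the join is lossless.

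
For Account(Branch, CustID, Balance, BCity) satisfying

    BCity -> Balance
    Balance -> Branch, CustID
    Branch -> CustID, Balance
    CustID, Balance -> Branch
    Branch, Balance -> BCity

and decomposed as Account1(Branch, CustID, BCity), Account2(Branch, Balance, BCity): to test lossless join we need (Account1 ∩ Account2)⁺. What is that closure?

Branch, CustID, Balance, BCity

Account1 ∩ Account2 = {Branch, BCity}.
BCity → Balance applies, adding Balance
Balance → Branch, CustID applies, adding CustID
Closure: {Branch, CustID, Balance, BCity}.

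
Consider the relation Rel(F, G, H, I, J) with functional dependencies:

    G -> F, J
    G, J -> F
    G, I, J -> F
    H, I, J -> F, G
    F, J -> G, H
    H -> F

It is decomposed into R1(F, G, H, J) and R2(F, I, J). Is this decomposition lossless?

Yes

Common attributes: R1 ∩ R2 = {F, J}.
Closure of {F, J}: F, J → G, H applies, adding G, H. So (F, J)⁺ = {F, G, H, J}.
This closure contains every attribute of R1, so R1 ∩ R2 → R1. The join is lossless.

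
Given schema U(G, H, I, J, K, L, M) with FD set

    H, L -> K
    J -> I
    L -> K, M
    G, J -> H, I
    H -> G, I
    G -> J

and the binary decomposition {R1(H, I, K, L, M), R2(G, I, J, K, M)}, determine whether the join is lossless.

Common attributes: R1 ∩ R2 = {I, K, M}.
No dependency enlarges {I, K, M}, so (I, K, M)⁺ = {I, K, M}.
The closure contains neither all of R1 = {H, I, K, L, M} nor all of R2 = {G, I, J, K, M}, so the common attributes are not a superkey of either fragment. The join is lossy.

No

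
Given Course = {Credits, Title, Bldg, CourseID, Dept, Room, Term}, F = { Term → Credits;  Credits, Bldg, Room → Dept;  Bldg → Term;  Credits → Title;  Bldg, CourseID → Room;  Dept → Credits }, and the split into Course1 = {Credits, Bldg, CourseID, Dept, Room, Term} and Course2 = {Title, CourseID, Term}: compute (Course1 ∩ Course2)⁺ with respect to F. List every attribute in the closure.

Credits, Title, CourseID, Term

Course1 ∩ Course2 = {CourseID, Term}.
Term → Credits applies, adding Credits
Credits → Title applies, adding Title
Closure: {Credits, Title, CourseID, Term}.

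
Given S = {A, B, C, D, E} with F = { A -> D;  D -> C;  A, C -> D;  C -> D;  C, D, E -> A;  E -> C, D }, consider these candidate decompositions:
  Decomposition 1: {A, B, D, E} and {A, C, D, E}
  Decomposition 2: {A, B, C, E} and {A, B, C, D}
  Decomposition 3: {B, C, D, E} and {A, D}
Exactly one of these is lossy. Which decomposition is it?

Decomposition 3

Decomposition 1: common = {A, D, E}, closure = {A, C, D, E} → lossless.
Decomposition 2: common = {A, B, C}, closure = {A, B, C, D} → lossless.
Decomposition 3: common = {D}, closure = {C, D} → lossy.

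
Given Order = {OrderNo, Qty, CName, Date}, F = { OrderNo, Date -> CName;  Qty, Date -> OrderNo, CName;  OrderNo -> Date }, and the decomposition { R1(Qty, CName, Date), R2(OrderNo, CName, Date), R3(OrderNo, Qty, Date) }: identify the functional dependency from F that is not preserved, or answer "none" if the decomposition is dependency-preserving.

OrderNo, Date → CName lies within R2.
Qty, Date → OrderNo, CName: restricted closure across fragments reaches OrderNo, CName.
OrderNo → Date lies within R2.
Every dependency is enforceable on the fragments, so the decomposition is dependency-preserving.

none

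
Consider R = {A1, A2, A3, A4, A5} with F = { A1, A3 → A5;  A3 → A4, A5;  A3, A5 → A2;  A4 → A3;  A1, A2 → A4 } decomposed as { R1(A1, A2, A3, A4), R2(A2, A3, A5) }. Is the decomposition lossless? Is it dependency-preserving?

lossless and dependency-preserving

Lossless test: (A2, A3)⁺ = {A2, A3, A4, A5}, which contains all of one fragment — lossless.
Dependency preservation: A1, A3 → A5; A3 → A4, A5 are not contained in any single fragment, but the restricted closure of each left-hand side across the fragments still reaches the right-hand side; the remaining FDs each lie inside some fragment. All dependencies are preserved.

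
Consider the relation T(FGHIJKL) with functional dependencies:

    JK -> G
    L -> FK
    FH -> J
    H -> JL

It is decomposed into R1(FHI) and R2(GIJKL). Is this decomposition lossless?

No

Common attributes: R1 ∩ R2 = {I}.
No dependency enlarges {I}, so (I)⁺ = {I}.
The closure contains neither all of R1 = {FHI} nor all of R2 = {GIJKL}, so the common attributes are not a superkey of either fragment. The join is lossy.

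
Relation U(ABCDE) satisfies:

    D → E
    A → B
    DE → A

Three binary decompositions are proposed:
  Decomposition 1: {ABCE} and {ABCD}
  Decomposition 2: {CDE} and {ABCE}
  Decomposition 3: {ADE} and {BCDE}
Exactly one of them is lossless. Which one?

Decomposition 3

Decomposition 1: common = {ABC}, closure = {ABC} → lossy.
Decomposition 2: common = {CE}, closure = {CE} → lossy.
Decomposition 3: common = {DE}, closure = {ABDE} → lossless.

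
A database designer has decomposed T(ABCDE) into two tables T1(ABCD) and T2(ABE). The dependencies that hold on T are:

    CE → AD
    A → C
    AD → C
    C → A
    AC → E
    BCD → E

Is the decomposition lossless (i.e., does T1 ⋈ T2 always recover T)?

Yes

Common attributes: T1 ∩ T2 = {AB}.
Closure of {AB}: A → C applies, adding C; AC → E applies, adding E; CE → AD applies, adding D. So (AB)⁺ = {ABCDE}.
This closure contains every attribute of T1, so T1 ∩ T2 → T1. The join is lossless.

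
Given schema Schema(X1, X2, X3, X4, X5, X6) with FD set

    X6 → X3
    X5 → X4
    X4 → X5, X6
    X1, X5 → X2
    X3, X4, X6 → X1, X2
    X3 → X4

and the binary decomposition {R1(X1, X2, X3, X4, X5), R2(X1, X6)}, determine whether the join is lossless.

No

Common attributes: R1 ∩ R2 = {X1}.
No dependency enlarges {X1}, so (X1)⁺ = {X1}.
The closure contains neither all of R1 = {X1, X2, X3, X4, X5} nor all of R2 = {X1, X6}, so the common attributes are not a superkey of either fragment. The join is lossy.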